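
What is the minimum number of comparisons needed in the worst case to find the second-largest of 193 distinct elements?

Lower bound: finding the max needs 193-1 comparisons. By the adversary weight-doubling argument, the max must personally win >= ceil(log_2(193)) = 8 comparisons; the 2nd-largest is among those 8 losers, needing 8-1 more comparisons. Total >= 193-1 + 8-1 = 199. A balanced knockout tournament achieves this.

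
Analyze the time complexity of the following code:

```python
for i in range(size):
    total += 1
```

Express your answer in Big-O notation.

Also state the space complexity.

Time complexity: O(n).
Space complexity: O(1).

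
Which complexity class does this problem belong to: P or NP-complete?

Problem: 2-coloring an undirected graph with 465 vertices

This problem is in P: 2-coloring is bipartiteness testing via BFS, O(V+E).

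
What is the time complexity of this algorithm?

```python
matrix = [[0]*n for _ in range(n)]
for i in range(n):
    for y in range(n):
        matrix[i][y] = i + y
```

Time complexity: O(n^2).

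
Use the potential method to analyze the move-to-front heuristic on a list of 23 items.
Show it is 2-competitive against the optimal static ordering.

Let Phi = number of inversions between the MTF list and the optimal static list (0 <= Phi <= C(23,2)). Accessing an element at MTF position k and optimal position j: the move-to-front destroys all k-1 inversions in front of it that are not in front in optimal (>= k-j of them) and creates at most j-1 new ones. Amortized cost <= k + (j-1) - (k-j) = 2j - 1 <= 2 * optimal cost.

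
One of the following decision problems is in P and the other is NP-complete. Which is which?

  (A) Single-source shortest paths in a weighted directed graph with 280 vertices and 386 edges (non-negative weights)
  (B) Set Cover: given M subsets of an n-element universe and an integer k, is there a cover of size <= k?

(A) is P: Dijkstra's algorithm runs in O((V+E) log V).
(B) is NP-complete: one of Karp's 21 NP-complete problems (with k part of the input).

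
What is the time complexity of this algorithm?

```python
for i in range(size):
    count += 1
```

Time complexity: O(n).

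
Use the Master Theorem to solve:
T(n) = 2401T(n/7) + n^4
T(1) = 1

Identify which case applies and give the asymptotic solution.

a=2401, b=7, f(n)=n^4.
log_7(2401) = 4, so n^(log_b(a)) = n^4.
f(n) = Theta(n^4), so Case 2 applies.
T(n) = Theta(n^4 log n).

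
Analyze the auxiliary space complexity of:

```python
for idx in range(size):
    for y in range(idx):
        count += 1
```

Space complexity: O(1).
Only a constant amount of auxiliary storage is used; nothing grows with n.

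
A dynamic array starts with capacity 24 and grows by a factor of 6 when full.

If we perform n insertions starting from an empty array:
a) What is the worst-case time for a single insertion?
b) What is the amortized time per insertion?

(a) Worst-case single insertion: O(n) -- when the array is full at capacity c, the resize copies all c elements, and c can be Theta(n).
(b) Resizes happen at sizes 24, 144, 864, ... Total copy cost for n insertions: 24 + 144 + ... = O(n) (geometric series with ratio 1/6). Amortized cost per insertion: O(n)/n = O(1).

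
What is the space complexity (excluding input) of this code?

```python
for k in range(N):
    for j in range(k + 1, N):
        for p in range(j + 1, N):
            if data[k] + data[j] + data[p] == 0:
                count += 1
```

Space complexity: O(1).
Only a constant amount of auxiliary storage is used; nothing grows with n.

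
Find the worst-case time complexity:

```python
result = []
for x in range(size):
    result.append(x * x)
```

Time complexity: O(n).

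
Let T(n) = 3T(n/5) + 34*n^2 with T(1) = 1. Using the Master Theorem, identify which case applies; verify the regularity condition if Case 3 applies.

a=3, b=5, f(n)=34*n^2.
log_5(3) = 0.6826 < 2.
f(n) = Omega(n^(0.6826+epsilon)) for some epsilon > 0, so Case 3 is the candidate.
Regularity: a*f(n/b) = 3*34*(n/5)^2 = (3/25)*34*n^2 <= c*f(n) with c = 3/25 < 1. Satisfied.
Case 3: T(n) = Theta(n^2).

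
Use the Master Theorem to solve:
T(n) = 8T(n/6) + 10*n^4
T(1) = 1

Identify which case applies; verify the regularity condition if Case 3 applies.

a=8, b=6, f(n)=10*n^4.
log_6(8) = 1.161 < 4.
f(n) = Omega(n^(1.161+epsilon)) for some epsilon > 0, so Case 3 is the candidate.
Regularity: a*f(n/b) = 8*10*(n/6)^4 = (8/1296)*10*n^4 <= c*f(n) with c = 8/1296 < 1. Satisfied.
Case 3: T(n) = Theta(n^4).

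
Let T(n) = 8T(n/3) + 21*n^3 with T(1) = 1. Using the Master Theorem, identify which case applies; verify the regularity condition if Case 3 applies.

a=8, b=3, f(n)=21*n^3.
log_3(8) = 1.893 < 3.
f(n) = Omega(n^(1.893+epsilon)) for some epsilon > 0, so Case 3 is the candidate.
Regularity: a*f(n/b) = 8*21*(n/3)^3 = (8/27)*21*n^3 <= c*f(n) with c = 8/27 < 1. Satisfied.
Case 3: T(n) = Theta(n^3).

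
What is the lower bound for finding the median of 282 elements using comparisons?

To find the median of 282 elements, every element must be compared at least once, so the lower bound is Omega(n). The BFPRT algorithm achieves O(n), making this tight.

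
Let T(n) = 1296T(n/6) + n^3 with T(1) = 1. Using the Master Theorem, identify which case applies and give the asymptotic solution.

a=1296, b=6, f(n)=n^3.
log_6(1296) = 4 > 3.
Since f(n) = O(n^3) is polynomially smaller than n^4, Case 1 applies.
T(n) = Theta(n^4).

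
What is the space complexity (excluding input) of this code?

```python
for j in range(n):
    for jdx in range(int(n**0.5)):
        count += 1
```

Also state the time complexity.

Space complexity: O(1).
Only a constant amount of auxiliary storage is used; nothing grows with n.
Time complexity: O(n * sqrt(n)).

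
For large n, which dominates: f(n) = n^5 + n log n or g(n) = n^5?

f(n) = n^5 + n log n and g(n) = n^5 are Theta of each other: the lower-order n log n term is o(n^5); both are Theta(n^5).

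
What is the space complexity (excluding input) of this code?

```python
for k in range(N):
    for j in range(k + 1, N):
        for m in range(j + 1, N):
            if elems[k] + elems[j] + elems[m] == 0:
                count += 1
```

Space complexity: O(1).
Only a constant amount of auxiliary storage is used; nothing grows with n.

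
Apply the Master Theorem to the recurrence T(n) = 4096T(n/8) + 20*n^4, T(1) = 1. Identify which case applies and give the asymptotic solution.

a=4096, b=8, f(n)=20*n^4.
log_8(4096) = 4, so n^(log_b(a)) = n^4.
f(n) = Theta(n^4), so Case 2 applies.
T(n) = Theta(n^4 log n).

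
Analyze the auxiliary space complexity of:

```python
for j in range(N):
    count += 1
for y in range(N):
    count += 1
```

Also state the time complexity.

Space complexity: O(1).
Only a constant amount of auxiliary storage is used; nothing grows with n.
Time complexity: O(n).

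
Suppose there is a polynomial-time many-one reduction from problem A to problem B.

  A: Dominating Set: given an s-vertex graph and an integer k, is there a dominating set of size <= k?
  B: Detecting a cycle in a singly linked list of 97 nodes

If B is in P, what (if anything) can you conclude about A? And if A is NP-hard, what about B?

A poly-time reduction A <=_p B means any A-instance can be transformed to a B-instance in poly time.
If B is in P: compose the reduction with B's poly-time algorithm to solve A in poly time, so A is in P.
If A is NP-hard: every NP problem reduces to A, which reduces to B; composing reductions, every NP problem reduces to B, so B is NP-hard.
(Here in fact A is NP-complete and B is in P, so no such reduction is known -- its existence would imply P = NP; the analysis concerns only what the assumed reduction would or would not let you conclude.)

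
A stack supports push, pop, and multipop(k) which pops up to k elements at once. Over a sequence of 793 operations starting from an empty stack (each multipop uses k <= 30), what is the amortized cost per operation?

Each element is pushed exactly once and popped at most once (whether by pop or as part of a multipop). So the total number of individual pops over the whole sequence is at most the number of pushes, which is at most 793. Total work <= 2 * 793, hence O(1) amortized per operation.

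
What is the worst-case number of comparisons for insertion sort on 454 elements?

Insertion sort on reverse-sorted input: 1 + 2 + ... + (454-1) = 102831 comparisons.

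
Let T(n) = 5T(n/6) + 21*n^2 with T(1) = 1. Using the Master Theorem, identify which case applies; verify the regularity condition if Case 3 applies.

a=5, b=6, f(n)=21*n^2.
log_6(5) = 0.8982 < 2.
f(n) = Omega(n^(0.8982+epsilon)) for some epsilon > 0, so Case 3 is the candidate.
Regularity: a*f(n/b) = 5*21*(n/6)^2 = (5/36)*21*n^2 <= c*f(n) with c = 5/36 < 1. Satisfied.
Case 3: T(n) = Theta(n^2).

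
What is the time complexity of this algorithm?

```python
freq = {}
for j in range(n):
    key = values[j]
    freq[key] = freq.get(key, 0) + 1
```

Time complexity: O(n).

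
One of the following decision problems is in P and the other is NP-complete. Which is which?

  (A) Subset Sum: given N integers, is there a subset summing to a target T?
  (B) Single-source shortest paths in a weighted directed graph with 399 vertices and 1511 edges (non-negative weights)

(A) is NP-complete: one of Karp's 21 NP-complete problems.
(B) is P: Dijkstra's algorithm runs in O((V+E) log V).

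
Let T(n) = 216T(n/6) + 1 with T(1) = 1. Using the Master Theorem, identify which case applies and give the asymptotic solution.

a=216, b=6, f(n)=1.
log_6(216) = 3 > 0.
Since f(n) = O(n^0) is polynomially smaller than n^3, Case 1 applies.
T(n) = Theta(n^3).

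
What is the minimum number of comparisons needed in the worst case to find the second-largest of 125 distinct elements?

Lower bound: finding the max needs 125-1 comparisons. By the adversary weight-doubling argument, the max must personally win >= ceil(log_2(125)) = 7 comparisons; the 2nd-largest is among those 7 losers, needing 7-1 more comparisons. Total >= 125-1 + 7-1 = 130. A balanced knockout tournament achieves this.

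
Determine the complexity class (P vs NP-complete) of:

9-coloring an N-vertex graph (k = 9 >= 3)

This problem is NP-complete: graph k-coloring for k>=3 is NP-complete by reduction from 3-SAT.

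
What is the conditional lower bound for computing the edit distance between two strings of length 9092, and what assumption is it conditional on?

Under SETH (the Strong Exponential Time Hypothesis), edit distance on length-9092 strings cannot be computed in O(n^(2-epsilon)) time for any epsilon > 0 (Backurs-Indyk). The reduction is from CNF-SAT via the orthogonal vectors problem.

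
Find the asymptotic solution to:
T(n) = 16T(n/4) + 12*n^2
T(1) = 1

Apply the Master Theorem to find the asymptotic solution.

a=16, b=4, f(n)=12*n^2. log_4(16) = 2. Case 2: T(n) = O(n^2 log n).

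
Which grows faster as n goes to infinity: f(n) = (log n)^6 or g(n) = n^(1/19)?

g(n) = n^(1/19) grows faster: any positive power of n dominates any polylog.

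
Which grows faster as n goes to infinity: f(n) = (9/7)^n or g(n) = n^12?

f(n) = (9/7)^n grows faster: (9/7)^n is exponential with base 9/7 > 1, dominating every polynomial.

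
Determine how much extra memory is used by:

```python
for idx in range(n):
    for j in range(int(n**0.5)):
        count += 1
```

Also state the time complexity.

Space complexity: O(1).
Only a constant amount of auxiliary storage is used; nothing grows with n.
Time complexity: O(n * sqrt(n)).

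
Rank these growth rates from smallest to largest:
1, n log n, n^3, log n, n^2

Ordered by growth rate: 1 < log n < n log n < n^2 < n^3.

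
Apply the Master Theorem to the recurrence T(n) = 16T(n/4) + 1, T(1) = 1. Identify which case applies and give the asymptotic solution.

a=16, b=4, f(n)=1.
log_4(16) = 2 > 0.
Since f(n) = O(n^0) is polynomially smaller than n^2, Case 1 applies.
T(n) = Theta(n^2).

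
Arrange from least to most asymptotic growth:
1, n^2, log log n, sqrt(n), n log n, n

Ordered by growth rate: 1 < log log n < sqrt(n) < n < n log n < n^2.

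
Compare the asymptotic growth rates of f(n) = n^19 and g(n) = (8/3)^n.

g(n) = (8/3)^n grows faster: (8/3)^n is exponential with base 8/3 > 1, dominating every polynomial.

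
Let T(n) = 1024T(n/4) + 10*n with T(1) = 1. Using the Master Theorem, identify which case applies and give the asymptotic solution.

a=1024, b=4, f(n)=10*n.
log_4(1024) = 5 > 1.
Since f(n) = O(n^1) is polynomially smaller than n^5, Case 1 applies.
T(n) = Theta(n^5).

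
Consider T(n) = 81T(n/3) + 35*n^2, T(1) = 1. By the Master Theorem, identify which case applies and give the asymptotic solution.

a=81, b=3, f(n)=35*n^2.
log_3(81) = 4 > 2.
Since f(n) = O(n^2) is polynomially smaller than n^4, Case 1 applies.
T(n) = Theta(n^4).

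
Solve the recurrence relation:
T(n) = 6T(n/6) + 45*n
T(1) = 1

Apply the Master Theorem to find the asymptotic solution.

a=6, b=6, f(n)=45*n. log_6(6) = 1. Case 2: T(n) = O(n log n).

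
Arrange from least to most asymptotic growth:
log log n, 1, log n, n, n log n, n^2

Ordered by growth rate: 1 < log log n < log n < n < n log n < n^2.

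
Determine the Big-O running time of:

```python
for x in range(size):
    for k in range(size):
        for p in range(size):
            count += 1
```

Time complexity: O(n^3).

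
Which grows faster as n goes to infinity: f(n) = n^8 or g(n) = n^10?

g(n) = n^10 grows faster: n^10/n^8 = n^2 -> infinity.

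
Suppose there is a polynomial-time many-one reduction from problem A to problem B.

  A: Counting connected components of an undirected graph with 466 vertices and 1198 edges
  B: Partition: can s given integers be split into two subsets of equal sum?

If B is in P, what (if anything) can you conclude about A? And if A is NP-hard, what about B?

A poly-time reduction A <=_p B means any A-instance can be transformed to a B-instance in poly time.
If B is in P: compose the reduction with B's poly-time algorithm to solve A in poly time, so A is in P.
If A is NP-hard: every NP problem reduces to A, which reduces to B; composing reductions, every NP problem reduces to B, so B is NP-hard.
(Here in fact A is P and B is NP-complete.)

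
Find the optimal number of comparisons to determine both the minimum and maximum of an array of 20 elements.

Naive approach: 38 comparisons (19 for max + 19 for min).
Optimal: Compare elements in pairs first (floor(n/2) = 10 comparisons), then find max among winners and min among losers (9 comparisons each).
Total: ceil(3n/2) - 2 = 28 comparisons. An adversary argument shows this is also a lower bound.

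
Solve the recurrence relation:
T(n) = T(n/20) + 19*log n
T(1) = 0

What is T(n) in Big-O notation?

Each of the log_20(n) levels adds O(log n). T(n) = O(log^2 n).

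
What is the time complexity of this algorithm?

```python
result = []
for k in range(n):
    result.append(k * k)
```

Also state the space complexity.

Time complexity: O(n).
Space complexity: O(n).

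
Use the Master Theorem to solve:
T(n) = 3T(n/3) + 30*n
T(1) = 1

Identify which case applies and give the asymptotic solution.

a=3, b=3, f(n)=30*n.
log_3(3) = 1, so n^(log_b(a)) = n.
f(n) = Theta(n), so Case 2 applies.
T(n) = Theta(n log n).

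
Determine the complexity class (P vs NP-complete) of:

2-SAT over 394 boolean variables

This problem is in P: 2-SAT is solvable in linear time via implication-graph SCCs.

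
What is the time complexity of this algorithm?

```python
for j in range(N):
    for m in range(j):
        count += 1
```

Time complexity: O(n^2).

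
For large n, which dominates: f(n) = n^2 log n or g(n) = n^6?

g(n) = n^6 grows faster: n^6 / (n^2 log n) = n^4/log n -> infinity.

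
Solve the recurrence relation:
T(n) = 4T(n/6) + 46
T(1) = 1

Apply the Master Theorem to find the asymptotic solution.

a=4, b=6, f(n)=46. log_6(4) = 0.7737. Case 1 of Master Theorem: T(n) = O(n^0.7737).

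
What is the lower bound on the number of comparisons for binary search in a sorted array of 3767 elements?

With 3767 possible positions, we need at least ceil(log_2(3767)) = 12 comparisons. Each comparison splits the remaining candidates by at most half.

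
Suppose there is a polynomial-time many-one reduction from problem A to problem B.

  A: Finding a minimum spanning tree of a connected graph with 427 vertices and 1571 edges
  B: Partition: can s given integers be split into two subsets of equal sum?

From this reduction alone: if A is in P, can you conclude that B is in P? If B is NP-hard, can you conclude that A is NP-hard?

A poly-time reduction A <=_p B transfers tractability DOWN (B easy => A easy) and hardness UP (A hard => B hard), not the reverse.
From A in P, the reduction alone does NOT give B in P: any problem in P trivially reduces to SAT, yet SAT is not known to be in P.
From B NP-hard, the reduction alone does NOT give A NP-hard: again, easy problems reduce to hard ones.
(Here in fact A is P and B is NP-complete.)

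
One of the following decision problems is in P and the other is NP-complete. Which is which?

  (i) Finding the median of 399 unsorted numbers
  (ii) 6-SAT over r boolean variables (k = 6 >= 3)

(i) is P: linear-time selection (median-of-medians) runs in O(n).
(ii) is NP-complete: 3-SAT is NP-complete (Cook-Levin); k-SAT for k>=3 reduces from 3-SAT.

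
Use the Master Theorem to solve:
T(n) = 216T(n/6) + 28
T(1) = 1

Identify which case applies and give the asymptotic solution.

a=216, b=6, f(n)=28.
log_6(216) = 3 > 0.
Since f(n) = O(n^0) is polynomially smaller than n^3, Case 1 applies.
T(n) = Theta(n^3).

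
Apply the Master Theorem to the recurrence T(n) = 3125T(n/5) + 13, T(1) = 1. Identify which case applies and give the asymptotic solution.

a=3125, b=5, f(n)=13.
log_5(3125) = 5 > 0.
Since f(n) = O(n^0) is polynomially smaller than n^5, Case 1 applies.
T(n) = Theta(n^5).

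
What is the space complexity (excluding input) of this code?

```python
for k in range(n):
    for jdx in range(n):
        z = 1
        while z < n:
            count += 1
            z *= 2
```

Space complexity: O(1).
Only a constant amount of auxiliary storage is used; nothing grows with n.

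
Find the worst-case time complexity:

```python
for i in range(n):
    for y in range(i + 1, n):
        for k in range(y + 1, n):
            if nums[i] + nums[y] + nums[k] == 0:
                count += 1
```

Time complexity: O(n^3).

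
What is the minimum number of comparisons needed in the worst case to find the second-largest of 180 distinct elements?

Lower bound: finding the max needs 180-1 comparisons. By the adversary weight-doubling argument, the max must personally win >= ceil(log_2(180)) = 8 comparisons; the 2nd-largest is among those 8 losers, needing 8-1 more comparisons. Total >= 180-1 + 8-1 = 186. A balanced knockout tournament achieves this.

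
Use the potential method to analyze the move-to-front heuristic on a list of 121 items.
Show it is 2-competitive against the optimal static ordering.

Let Phi = number of inversions between the MTF list and the optimal static list (0 <= Phi <= C(121,2)). Accessing an element at MTF position k and optimal position j: the move-to-front destroys all k-1 inversions in front of it that are not in front in optimal (>= k-j of them) and creates at most j-1 new ones. Amortized cost <= k + (j-1) - (k-j) = 2j - 1 <= 2 * optimal cost.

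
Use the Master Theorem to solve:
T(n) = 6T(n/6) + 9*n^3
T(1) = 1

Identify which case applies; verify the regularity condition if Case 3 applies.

a=6, b=6, f(n)=9*n^3.
log_6(6) = 1 < 3.
f(n) = Omega(n^(1+epsilon)) for some epsilon > 0, so Case 3 is the candidate.
Regularity: a*f(n/b) = 6*9*(n/6)^3 = (6/216)*9*n^3 <= c*f(n) with c = 6/216 < 1. Satisfied.
Case 3: T(n) = Theta(n^3).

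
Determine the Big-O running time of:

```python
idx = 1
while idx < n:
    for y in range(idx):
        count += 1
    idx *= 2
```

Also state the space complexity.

Time complexity: O(n).
Space complexity: O(1).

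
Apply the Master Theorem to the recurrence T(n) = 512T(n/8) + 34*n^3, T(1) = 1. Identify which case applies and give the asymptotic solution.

a=512, b=8, f(n)=34*n^3.
log_8(512) = 3, so n^(log_b(a)) = n^3.
f(n) = Theta(n^3), so Case 2 applies.
T(n) = Theta(n^3 log n).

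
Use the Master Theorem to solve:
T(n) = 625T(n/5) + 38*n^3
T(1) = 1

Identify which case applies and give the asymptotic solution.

a=625, b=5, f(n)=38*n^3.
log_5(625) = 4 > 3.
Since f(n) = O(n^3) is polynomially smaller than n^4, Case 1 applies.
T(n) = Theta(n^4).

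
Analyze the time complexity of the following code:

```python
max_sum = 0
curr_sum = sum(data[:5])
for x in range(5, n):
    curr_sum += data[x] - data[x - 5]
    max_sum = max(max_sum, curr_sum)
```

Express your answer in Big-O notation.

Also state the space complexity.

Time complexity: O(n).
Space complexity: O(1).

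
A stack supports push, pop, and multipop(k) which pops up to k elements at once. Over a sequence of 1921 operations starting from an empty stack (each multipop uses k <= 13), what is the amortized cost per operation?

Each element is pushed exactly once and popped at most once (whether by pop or as part of a multipop). So the total number of individual pops over the whole sequence is at most the number of pushes, which is at most 1921. Total work <= 2 * 1921, hence O(1) amortized per operation.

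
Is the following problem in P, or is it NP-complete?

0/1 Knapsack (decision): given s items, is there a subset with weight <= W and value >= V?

This problem is NP-complete: reduces from Subset Sum.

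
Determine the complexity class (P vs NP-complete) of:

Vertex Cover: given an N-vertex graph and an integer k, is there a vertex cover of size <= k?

This problem is NP-complete: one of Karp's 21 NP-complete problems (with k part of the input; for any fixed constant k it is in P).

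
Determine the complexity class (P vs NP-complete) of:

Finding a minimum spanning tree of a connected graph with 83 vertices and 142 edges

This problem is in P: Kruskal's / Prim's algorithms run in polynomial time.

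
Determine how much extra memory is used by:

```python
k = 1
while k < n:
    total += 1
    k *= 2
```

Space complexity: O(1).
Only a constant amount of auxiliary storage is used; nothing grows with n.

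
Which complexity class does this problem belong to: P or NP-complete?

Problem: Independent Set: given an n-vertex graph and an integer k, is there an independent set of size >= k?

This problem is NP-complete: complement of Clique (with k part of the input).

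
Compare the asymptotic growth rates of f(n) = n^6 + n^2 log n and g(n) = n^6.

f(n) = n^6 + n^2 log n and g(n) = n^6 are Theta of each other: the lower-order n^2 log n term is o(n^6); both are Theta(n^6).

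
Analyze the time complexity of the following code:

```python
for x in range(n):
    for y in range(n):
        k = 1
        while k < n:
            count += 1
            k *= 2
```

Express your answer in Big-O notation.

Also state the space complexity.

Time complexity: O(n^2 log n).
Space complexity: O(1).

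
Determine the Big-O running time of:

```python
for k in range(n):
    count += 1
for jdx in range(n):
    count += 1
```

Time complexity: O(n).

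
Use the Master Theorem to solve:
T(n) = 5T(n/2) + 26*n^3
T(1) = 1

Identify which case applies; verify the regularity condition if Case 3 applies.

a=5, b=2, f(n)=26*n^3.
log_2(5) = 2.322 < 3.
f(n) = Omega(n^(2.322+epsilon)) for some epsilon > 0, so Case 3 is the candidate.
Regularity: a*f(n/b) = 5*26*(n/2)^3 = (5/8)*26*n^3 <= c*f(n) with c = 5/8 < 1. Satisfied.
Case 3: T(n) = Theta(n^3).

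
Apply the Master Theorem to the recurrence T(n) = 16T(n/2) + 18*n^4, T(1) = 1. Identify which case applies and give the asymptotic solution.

a=16, b=2, f(n)=18*n^4.
log_2(16) = 4, so n^(log_b(a)) = n^4.
f(n) = Theta(n^4), so Case 2 applies.
T(n) = Theta(n^4 log n).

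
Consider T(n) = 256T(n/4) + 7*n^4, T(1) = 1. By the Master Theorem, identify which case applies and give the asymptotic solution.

a=256, b=4, f(n)=7*n^4.
log_4(256) = 4, so n^(log_b(a)) = n^4.
f(n) = Theta(n^4), so Case 2 applies.
T(n) = Theta(n^4 log n).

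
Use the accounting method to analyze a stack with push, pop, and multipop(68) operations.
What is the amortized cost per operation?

Assign 2 credits per push (1 for the push, 1 saved for a future pop). Each pop or element popped by multipop(68) uses 1 saved credit. Total credits never go negative, so amortized cost is O(1).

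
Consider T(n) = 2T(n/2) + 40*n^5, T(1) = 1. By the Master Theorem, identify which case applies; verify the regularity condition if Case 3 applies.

a=2, b=2, f(n)=40*n^5.
log_2(2) = 1 < 5.
f(n) = Omega(n^(1+epsilon)) for some epsilon > 0, so Case 3 is the candidate.
Regularity: a*f(n/b) = 2*40*(n/2)^5 = (2/32)*40*n^5 <= c*f(n) with c = 2/32 < 1. Satisfied.
Case 3: T(n) = Theta(n^5).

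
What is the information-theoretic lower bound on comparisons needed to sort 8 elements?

There are 8! = 40320 possible orderings. Each comparison gives 1 bit. We need at least ceil(log_2(40320)) = 16 comparisons.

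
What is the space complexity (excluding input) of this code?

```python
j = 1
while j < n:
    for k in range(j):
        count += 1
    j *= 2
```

Space complexity: O(1).
Only a constant amount of auxiliary storage is used; nothing grows with n.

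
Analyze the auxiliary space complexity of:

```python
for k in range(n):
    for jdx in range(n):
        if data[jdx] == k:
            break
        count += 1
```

Space complexity: O(1).
Only a constant amount of auxiliary storage is used; nothing grows with n.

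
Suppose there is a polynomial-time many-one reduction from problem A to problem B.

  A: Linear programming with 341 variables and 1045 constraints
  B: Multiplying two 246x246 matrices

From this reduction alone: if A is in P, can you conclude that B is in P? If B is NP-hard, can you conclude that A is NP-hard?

A poly-time reduction A <=_p B transfers tractability DOWN (B easy => A easy) and hardness UP (A hard => B hard), not the reverse.
From A in P, the reduction alone does NOT give B in P: any problem in P trivially reduces to SAT, yet SAT is not known to be in P.
From B NP-hard, the reduction alone does NOT give A NP-hard: again, easy problems reduce to hard ones.
(Here in fact A is P and B is P.)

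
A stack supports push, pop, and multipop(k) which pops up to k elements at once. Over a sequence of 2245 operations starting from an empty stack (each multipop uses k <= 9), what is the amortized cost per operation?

Each element is pushed exactly once and popped at most once (whether by pop or as part of a multipop). So the total number of individual pops over the whole sequence is at most the number of pushes, which is at most 2245. Total work <= 2 * 2245, hence O(1) amortized per operation.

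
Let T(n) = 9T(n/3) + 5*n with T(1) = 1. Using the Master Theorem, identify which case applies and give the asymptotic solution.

a=9, b=3, f(n)=5*n.
log_3(9) = 2 > 1.
Since f(n) = O(n^1) is polynomially smaller than n^2, Case 1 applies.
T(n) = Theta(n^2).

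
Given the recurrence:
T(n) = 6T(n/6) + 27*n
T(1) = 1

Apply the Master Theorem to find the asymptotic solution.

a=6, b=6, f(n)=27*n. log_6(6) = 1. Case 2: T(n) = O(n log n).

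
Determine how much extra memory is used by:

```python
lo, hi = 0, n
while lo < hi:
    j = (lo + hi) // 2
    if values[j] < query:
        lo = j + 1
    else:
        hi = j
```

Space complexity: O(1).
Only a constant amount of auxiliary storage is used; nothing grows with n.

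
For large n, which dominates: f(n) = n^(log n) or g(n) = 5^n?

g(n) = 5^n grows faster: take logs: log(n^(log n)) = (log n)^2, log(5^n) = n log 5; n dominates (log n)^2.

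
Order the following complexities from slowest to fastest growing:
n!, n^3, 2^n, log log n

Ordered by growth rate: log log n < n^3 < 2^n < n!.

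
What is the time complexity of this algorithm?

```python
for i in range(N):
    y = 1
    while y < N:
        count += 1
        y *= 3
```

Time complexity: O(n log n).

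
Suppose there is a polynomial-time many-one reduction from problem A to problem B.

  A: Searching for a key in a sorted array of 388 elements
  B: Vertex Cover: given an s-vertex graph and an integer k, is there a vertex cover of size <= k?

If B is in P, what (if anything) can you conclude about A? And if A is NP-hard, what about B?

A poly-time reduction A <=_p B means any A-instance can be transformed to a B-instance in poly time.
If B is in P: compose the reduction with B's poly-time algorithm to solve A in poly time, so A is in P.
If A is NP-hard: every NP problem reduces to A, which reduces to B; composing reductions, every NP problem reduces to B, so B is NP-hard.
(Here in fact A is P and B is NP-complete.)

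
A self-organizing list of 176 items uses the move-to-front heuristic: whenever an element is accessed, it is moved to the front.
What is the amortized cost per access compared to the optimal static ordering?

With potential Phi = number of inversions between the MTF list and the optimal static list (at most C(176,2)), each access has amortized cost at most 2 * (cost under optimal static ordering). This is the move-to-front 2-competitiveness result.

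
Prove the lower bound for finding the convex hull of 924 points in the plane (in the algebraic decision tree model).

Reduction from sorting: given 924 numbers x_1,...,x_{924}, map x_i to the point (x_i, x_i^2) on the parabola y = x^2. All points are on the convex hull, and walking the hull gives them in sorted x-order. Since sorting requires Omega(n log n), so does planar convex hull.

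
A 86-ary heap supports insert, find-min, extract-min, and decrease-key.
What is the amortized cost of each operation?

The 86-ary heap has height O(log_86 n). Insert sifts up: O(log_86 n). Find-min reads the root: O(1). Extract-min sifts down comparing 86 children per level: O(86 * log_86 n). Decrease-key sifts up: O(log_86 n).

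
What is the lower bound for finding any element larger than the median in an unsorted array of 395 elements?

To find an element larger than the median of 395 elements, we must see Omega(n) elements. Without seeing enough elements, an adversary can make any unseen element the median.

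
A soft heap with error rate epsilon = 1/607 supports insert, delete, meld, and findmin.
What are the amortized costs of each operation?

Soft heaps (Chazelle) allow up to an epsilon = 1/607 fraction of elements to have corrupted (raised) keys. Insert is O(log(1/epsilon)) = O(log 607) amortized -- the structure maintains heap-ordered binary trees of rank bounded by O(log(1/epsilon)). Meld concatenates root lists: O(1) amortized. Delete and findmin are O(1) amortized.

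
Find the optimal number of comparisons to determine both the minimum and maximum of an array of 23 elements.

Naive approach: 44 comparisons (22 for max + 22 for min).
Optimal: Compare elements in pairs first (floor(n/2) = 11 comparisons), then find max among winners and min among losers (11 comparisons each).
Total: ceil(3n/2) - 2 = 33 comparisons. An adversary argument shows this is also a lower bound.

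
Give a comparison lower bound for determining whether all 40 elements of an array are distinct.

In the algebraic decision-tree model, the YES region for element distinctness on 40 elements has 40! connected components (one per ordering). Ben-Or's theorem then gives a lower bound of Omega(log(n!)) = Omega(n log n).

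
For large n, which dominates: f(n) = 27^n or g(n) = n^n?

g(n) = n^n grows faster: n^n / 27^n = (n/27)^n -> infinity once n > 27.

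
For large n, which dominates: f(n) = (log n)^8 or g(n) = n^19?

g(n) = n^19 grows faster: any positive polynomial dominates any polylog.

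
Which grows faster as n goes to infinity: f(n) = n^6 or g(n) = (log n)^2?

f(n) = n^6 grows faster: any positive polynomial dominates any polylog.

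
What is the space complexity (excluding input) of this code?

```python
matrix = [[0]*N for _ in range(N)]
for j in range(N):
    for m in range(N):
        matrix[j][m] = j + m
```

Space complexity: O(n^2).
A 2D structure of size n x n is allocated.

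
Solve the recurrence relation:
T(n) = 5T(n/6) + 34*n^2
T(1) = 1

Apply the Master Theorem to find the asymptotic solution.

a=5, b=6, f(n)=34*n^2. log_6(5) = 0.8982 < 2. Case 3: T(n) = O(n^2).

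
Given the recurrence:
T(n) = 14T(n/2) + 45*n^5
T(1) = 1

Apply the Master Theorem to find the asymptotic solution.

a=14, b=2, f(n)=45*n^5. log_2(14) = 3.807 < 5. Case 3: T(n) = O(n^5).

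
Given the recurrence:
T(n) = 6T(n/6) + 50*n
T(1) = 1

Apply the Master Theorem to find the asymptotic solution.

a=6, b=6, f(n)=50*n. log_6(6) = 1. Case 2: T(n) = O(n log n).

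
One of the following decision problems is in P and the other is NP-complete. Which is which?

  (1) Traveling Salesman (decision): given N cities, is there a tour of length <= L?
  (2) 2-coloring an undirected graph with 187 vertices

(1) is NP-complete: reduces from Hamiltonian Cycle.
(2) is P: 2-coloring is bipartiteness testing via BFS, O(V+E).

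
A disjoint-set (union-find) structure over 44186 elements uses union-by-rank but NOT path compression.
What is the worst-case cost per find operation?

Union-by-rank alone keeps every tree's height <= log_2(44186) ~= 15.4. Each find traverses from a node to its root, costing O(height) = O(log n). Without path compression this bound is tight.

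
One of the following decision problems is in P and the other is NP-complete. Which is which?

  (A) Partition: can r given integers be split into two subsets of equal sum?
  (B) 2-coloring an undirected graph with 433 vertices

(A) is NP-complete: Subset Sum reduces to it (one of Karp's 21 NP-complete problems).
(B) is P: 2-coloring is bipartiteness testing via BFS, O(V+E).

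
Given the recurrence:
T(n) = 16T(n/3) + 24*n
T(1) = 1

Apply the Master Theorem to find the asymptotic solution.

a=16, b=3, f(n)=24*n. log_3(16) = 2.524. Case 1 of Master Theorem: T(n) = O(n^2.524).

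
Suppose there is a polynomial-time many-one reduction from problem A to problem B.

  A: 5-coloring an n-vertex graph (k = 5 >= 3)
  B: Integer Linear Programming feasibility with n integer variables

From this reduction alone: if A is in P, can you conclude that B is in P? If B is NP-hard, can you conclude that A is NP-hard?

A poly-time reduction A <=_p B transfers tractability DOWN (B easy => A easy) and hardness UP (A hard => B hard), not the reverse.
From A in P, the reduction alone does NOT give B in P: any problem in P trivially reduces to SAT, yet SAT is not known to be in P.
From B NP-hard, the reduction alone does NOT give A NP-hard: again, easy problems reduce to hard ones.
(Here in fact A is NP-complete and B is NP-complete.)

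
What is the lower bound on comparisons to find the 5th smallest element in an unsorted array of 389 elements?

Finding the 5th smallest of 389 elements requires Omega(n) comparisons. Every element must participate in at least one comparison; otherwise it could be the 5th smallest.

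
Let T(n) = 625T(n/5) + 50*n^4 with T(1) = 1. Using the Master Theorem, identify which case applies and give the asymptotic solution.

a=625, b=5, f(n)=50*n^4.
log_5(625) = 4, so n^(log_b(a)) = n^4.
f(n) = Theta(n^4), so Case 2 applies.
T(n) = Theta(n^4 log n).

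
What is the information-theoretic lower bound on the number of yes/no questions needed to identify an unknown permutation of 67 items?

There are 67! = 36471110918188685288249859096605464427167635314049524593701628500267962436943872000000000000000 permutations. Each yes/no question gives at most 1 bit, so at least ceil(log_2(36471110918188685288249859096605464427167635314049524593701628500267962436943872000000000000000)) = 315 questions are needed.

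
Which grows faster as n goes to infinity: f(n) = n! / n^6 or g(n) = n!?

g(n) = n! grows faster: the ratio n!/(n!/n^6) = n^6 -> infinity.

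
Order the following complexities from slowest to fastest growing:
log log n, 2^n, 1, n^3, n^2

Ordered by growth rate: 1 < log log n < n^2 < n^3 < 2^n.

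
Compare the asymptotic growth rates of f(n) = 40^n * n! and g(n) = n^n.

f(n) = 40^n * n! grows faster: by Stirling n! ~ sqrt(2 pi n)(n/e)^n, so 40^n n! / n^n ~ (40/e)^n sqrt(2 pi n) -> infinity since 40/e > 1.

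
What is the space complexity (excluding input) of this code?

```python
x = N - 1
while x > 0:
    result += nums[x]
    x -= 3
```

Space complexity: O(1).
Only a constant amount of auxiliary storage is used; nothing grows with n.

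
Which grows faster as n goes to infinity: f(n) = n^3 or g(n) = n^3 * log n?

g(n) = n^3 * log n grows faster: extra log n factor -> infinity.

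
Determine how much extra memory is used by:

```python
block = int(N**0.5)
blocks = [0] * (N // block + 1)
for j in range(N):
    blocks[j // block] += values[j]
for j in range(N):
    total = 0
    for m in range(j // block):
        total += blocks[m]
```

Space complexity: O(sqrt(n)).
Storage scales with sqrt(n).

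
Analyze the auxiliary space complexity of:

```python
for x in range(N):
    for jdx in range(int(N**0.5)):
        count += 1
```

Space complexity: O(1).
Only a constant amount of auxiliary storage is used; nothing grows with n.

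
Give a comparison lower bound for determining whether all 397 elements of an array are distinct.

In the algebraic decision-tree model, the YES region for element distinctness on 397 elements has 397! connected components (one per ordering). Ben-Or's theorem then gives a lower bound of Omega(log(n!)) = Omega(n log n).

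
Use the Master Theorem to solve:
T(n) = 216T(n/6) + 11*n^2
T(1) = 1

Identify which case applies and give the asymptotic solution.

a=216, b=6, f(n)=11*n^2.
log_6(216) = 3 > 2.
Since f(n) = O(n^2) is polynomially smaller than n^3, Case 1 applies.
T(n) = Theta(n^3).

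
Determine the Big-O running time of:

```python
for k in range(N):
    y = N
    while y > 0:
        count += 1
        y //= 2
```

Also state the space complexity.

Time complexity: O(n log n).
Space complexity: O(1).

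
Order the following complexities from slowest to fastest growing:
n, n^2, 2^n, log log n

Ordered by growth rate: log log n < n < n^2 < 2^n.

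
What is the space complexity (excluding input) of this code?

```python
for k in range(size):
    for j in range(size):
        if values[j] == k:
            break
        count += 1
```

Space complexity: O(1).
Only a constant amount of auxiliary storage is used; nothing grows with n.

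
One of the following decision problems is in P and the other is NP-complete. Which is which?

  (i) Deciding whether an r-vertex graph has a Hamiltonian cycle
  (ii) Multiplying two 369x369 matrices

(i) is NP-complete: one of Karp's 21 NP-complete problems.
(ii) is P: the schoolbook algorithm runs in O(n^3).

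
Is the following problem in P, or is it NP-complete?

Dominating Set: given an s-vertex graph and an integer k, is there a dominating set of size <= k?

This problem is NP-complete: reduces from Set Cover (with k part of the input).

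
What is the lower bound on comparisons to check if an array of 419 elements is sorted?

To verify 419 elements are sorted, we must compare each consecutive pair. Skipping any pair allows an adversary to swap them. Therefore 418 comparisons are necessary and sufficient.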